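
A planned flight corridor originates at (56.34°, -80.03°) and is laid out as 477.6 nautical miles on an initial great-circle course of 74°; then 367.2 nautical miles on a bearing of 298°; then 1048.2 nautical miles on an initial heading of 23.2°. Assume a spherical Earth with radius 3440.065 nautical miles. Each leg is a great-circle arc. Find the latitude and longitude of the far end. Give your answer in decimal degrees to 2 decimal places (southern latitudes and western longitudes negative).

latitude 74.72°, longitude -49.86°

Apply the spherical direct solution leg by leg, carrying full precision between legs.
Leg 1: from (56.34°, -80.03°), δ = 477.6/3440.065 = 0.138835 rad, θ = 74° → φ = 57.72°, λ = -65.61°.
Leg 2: from (57.72°, -65.61°), δ = 367.2/3440.065 = 0.106742 rad, θ = 298° → φ = 60.15°, λ = -76.50°.
Leg 3: from (60.15°, -76.50°), δ = 1048.2/3440.065 = 0.304704 rad, θ = 23.2° → φ = 74.72°, λ = -49.86°.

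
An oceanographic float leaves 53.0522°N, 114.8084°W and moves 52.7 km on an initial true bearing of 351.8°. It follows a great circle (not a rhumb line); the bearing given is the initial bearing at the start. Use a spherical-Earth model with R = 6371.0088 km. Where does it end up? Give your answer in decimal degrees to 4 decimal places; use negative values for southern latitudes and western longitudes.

Central angle δ = d/R = 0.008272 rad.
Converting: φ₁ = 0.925936 rad, θ = 6.140068 rad.
sin φ₂ = sin φ₁ cos δ + cos φ₁ sin δ cos θ = (0.799183)(0.999966) + (0.601087)(0.008272)(0.989776) = 0.804077
φ₂ = asin(0.804077) = 0.934122 rad = 53.5212°.
For the longitude increment, Δλ = atan2( sin θ sin δ cos φ₁, cos δ − sin φ₁ sin φ₂ ) = atan2(-0.000709, 0.357360) = -0.1137°.
Hence λ₂ = -114.8084° + -0.1137° = -114.9221°.

latitude 53.5212°, longitude -114.9221°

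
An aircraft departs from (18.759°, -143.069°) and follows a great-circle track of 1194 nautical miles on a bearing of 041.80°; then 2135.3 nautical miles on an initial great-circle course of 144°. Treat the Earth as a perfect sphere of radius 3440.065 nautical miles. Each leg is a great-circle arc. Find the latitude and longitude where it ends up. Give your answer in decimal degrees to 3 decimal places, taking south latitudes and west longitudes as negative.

Apply the spherical direct solution leg by leg, carrying full precision between legs.
Leg 1: from (18.759°, -143.069°), δ = 1194/3440.065 = 0.347086 rad, θ = 41.8° → φ = 32.855°, λ = -127.411°.
Leg 2: from (32.855°, -127.411°), δ = 2135.3/3440.065 = 0.620715 rad, θ = 144° → φ = 2.639°, λ = -107.398°.

latitude 2.639°, longitude -107.398°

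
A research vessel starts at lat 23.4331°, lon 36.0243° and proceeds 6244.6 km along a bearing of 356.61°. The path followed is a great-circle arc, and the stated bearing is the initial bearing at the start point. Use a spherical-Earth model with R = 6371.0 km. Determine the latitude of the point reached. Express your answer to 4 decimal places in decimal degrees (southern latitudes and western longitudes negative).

latitude 79.1774°

δ = 6244.6/6371 = 0.980160 rad (56.1590°).
With φ₁ = 23.4331° = 0.408985 rad and θ = 356.61° = 6.224019 rad:
Destination latitude: φ₂ = arcsin( sin φ₁ cos δ + cos φ₁ sin δ cos θ ) = arcsin(0.982213) = 79.1774°.
For the longitude increment, Δλ = atan2( sin θ sin δ cos φ₁, cos δ − sin φ₁ sin φ₂ ) = atan2(-0.045064, 0.166285) = -15.1631°.
λ₂ = 36.0243° + -15.1631° = 20.8612°.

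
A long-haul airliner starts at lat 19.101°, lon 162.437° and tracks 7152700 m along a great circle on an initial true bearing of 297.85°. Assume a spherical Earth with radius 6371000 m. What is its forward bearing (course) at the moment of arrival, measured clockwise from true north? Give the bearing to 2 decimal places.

Central angle δ = d/R = 1.122697 rad.
With φ₁ = 19.101° = 0.333375 rad and θ = 297.85° = 5.198463 rad:
Destination latitude: φ₂ = arcsin( sin φ₁ cos δ + cos φ₁ sin δ cos θ ) = arcsin(0.539631) = 32.659°.
For the longitude increment, Δλ = atan2( sin θ sin δ cos φ₁, cos δ − sin φ₁ sin φ₂ ) = atan2(-0.753007, 0.256668) = -71.178°.
λ₂ = λ₁ + Δλ = 91.259°.
The forward bearing on arrival equals the back-azimuth from the destination plus 180°.
Back-azimuth from P₂ (32.66°, 91.26°) to P₁ (19.10°, 162.44°), with Δλ' = λ₁ − λ₂ = 71.18°: atan2( sin Δλ' cos φ₁ , cos φ₂ sin φ₁ − sin φ₂ cos φ₁ cos Δλ' ) = 82.93°.
Final bearing = (82.93° + 180°) mod 360° = 262.93°.

final bearing 262.93°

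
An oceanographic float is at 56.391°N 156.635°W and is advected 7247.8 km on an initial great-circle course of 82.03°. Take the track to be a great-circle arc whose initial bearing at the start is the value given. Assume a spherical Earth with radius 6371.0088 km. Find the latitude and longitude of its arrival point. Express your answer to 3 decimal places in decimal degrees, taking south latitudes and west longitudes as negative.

latitude 24.787°, longitude -74.710°

The arc subtends δ = 7247.8/6371.0088 = 1.137622 rad at the centre.
Converting: φ₁ = 0.984209 rad, θ = 1.431694 rad.
sin φ₂ = sin φ₁ cos δ + cos φ₁ sin δ cos θ = (0.832834)(0.419754) + (0.553522)(0.907638)(0.138655) = 0.419245
φ₂ = asin(0.419245) = 0.432614 rad = 24.787°.
Δλ = atan2( sin θ sin δ cos φ₁ , cos δ − sin φ₁ sin φ₂ ) = atan2(0.497545, 0.070592) = 1.429856 rad = 81.925°.
λ₂ = -156.635° + 81.925° = -74.710°.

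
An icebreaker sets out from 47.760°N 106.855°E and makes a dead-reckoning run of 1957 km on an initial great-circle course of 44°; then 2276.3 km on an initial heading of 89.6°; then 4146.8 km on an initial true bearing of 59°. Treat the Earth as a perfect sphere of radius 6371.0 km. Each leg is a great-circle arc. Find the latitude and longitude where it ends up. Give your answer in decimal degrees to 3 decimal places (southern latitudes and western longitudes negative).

Apply the spherical direct solution leg by leg, carrying full precision between legs.
Leg 1: from (47.760°, 106.855°), δ = 1957/6371 = 0.307173 rad, θ = 44° → φ = 58.418°, λ = 130.500°.
Leg 2: from (58.418°, 130.500°), δ = 2276.3/6371 = 0.357291 rad, θ = 89.6° → φ = 53.071°, λ = 166.096°.
Leg 3: from (53.071°, 166.096°), δ = 4146.8/6371 = 0.650887 rad, θ = 59° → φ = 55.430°, λ = -127.656°.

latitude 55.430°, longitude -127.656°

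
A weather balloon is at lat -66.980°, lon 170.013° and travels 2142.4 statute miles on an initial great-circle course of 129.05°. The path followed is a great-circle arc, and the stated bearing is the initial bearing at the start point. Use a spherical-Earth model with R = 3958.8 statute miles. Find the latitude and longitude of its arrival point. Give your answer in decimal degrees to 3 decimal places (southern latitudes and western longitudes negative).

Angular distance δ = d/R = 2142.4 / 3958.8 = 0.541174 rad.
With φ₁ = -66.980° = -1.169022 rad and θ = 129.05° = 2.252347 rad:
Applying the spherical law of cosines for sides, sin φ₂ = sin φ₁ cos δ + cos φ₁ sin δ cos θ = -0.915764, so φ₂ = -66.314°.
Then Δλ = atan2(0.156444, 0.014265) = 1.479868 rad, from sin θ sin δ cos φ₁ over cos δ − sin φ₁ sin φ₂.
λ₂ = 170.013° + 84.790° = 254.803°, normalized to (−180°, 180°] → -105.197°.

latitude -66.314°, longitude -105.197°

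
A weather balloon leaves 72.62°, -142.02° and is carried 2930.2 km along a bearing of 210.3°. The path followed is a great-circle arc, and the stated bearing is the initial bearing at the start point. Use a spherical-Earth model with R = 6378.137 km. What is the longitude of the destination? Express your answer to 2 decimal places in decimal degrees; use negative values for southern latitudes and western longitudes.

longitude -161.48°

Central angle δ = d/R = 0.459413 rad.
Converting: φ₁ = 1.267458 rad, θ = 3.670427 rad.
sin φ₂ = sin φ₁ cos δ + cos φ₁ sin δ cos θ = (0.954345)(0.896313) + (0.298708)(0.443422)(-0.863396) = 0.741032
φ₂ = asin(0.741032) = 0.834605 rad = 47.82°.
For the longitude increment, Δλ = atan2( sin θ sin δ cos φ₁, cos δ − sin φ₁ sin φ₂ ) = atan2(-0.066827, 0.189113) = -19.46°.
λ₂ = -142.02° + -19.46° = -161.48°.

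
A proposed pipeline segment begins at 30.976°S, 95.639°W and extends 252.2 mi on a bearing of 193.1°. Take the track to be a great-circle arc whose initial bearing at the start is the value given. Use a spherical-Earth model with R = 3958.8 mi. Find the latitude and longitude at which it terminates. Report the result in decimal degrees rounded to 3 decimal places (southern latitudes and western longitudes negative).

latitude -34.527°, longitude -96.643°

The arc subtends δ = 252.2/3958.8 = 0.063706 rad at the centre.
Converting: φ₁ = -0.540633 rad, θ = 3.370231 rad.
Applying the spherical law of cosines for sides, sin φ₂ = sin φ₁ cos δ + cos φ₁ sin δ cos θ = -0.566798, so φ₂ = -34.527°.
For the longitude increment, Δλ = atan2( sin θ sin δ cos φ₁, cos δ − sin φ₁ sin φ₂ ) = atan2(-0.012371, 0.706252) = -1.004°.
λ₂ = -95.639° + -1.004° = -96.643°.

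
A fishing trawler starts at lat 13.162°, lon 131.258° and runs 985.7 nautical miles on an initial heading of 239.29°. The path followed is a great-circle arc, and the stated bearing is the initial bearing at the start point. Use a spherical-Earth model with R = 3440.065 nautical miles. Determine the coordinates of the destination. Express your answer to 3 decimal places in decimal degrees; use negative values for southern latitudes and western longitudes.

latitude 4.466°, longitude 117.151°

Central angle δ = d/R = 0.286535 rad.
With φ₁ = 13.162° = 0.229720 rad and θ = 239.29° = 4.176398 rad:
Destination latitude: φ₂ = arcsin( sin φ₁ cos δ + cos φ₁ sin δ cos θ ) = arcsin(0.077876) = 4.466°.
For the longitude increment, Δλ = atan2( sin θ sin δ cos φ₁, cos δ − sin φ₁ sin φ₂ ) = atan2(-0.236612, 0.941496) = -14.107°.
λ₂ = λ₁ + Δλ = 117.151°.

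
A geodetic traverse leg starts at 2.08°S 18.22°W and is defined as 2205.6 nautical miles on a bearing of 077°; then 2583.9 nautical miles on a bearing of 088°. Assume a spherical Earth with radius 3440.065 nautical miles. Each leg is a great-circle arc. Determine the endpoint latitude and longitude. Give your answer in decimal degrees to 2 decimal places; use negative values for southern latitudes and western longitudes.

Apply the spherical direct solution leg by leg, carrying full precision between legs.
Leg 1: from (-2.08°, -18.22°), δ = 2205.6/3440.065 = 0.641151 rad, θ = 77° → φ = 6.05°, λ = 17.66°.
Leg 2: from (6.05°, 17.66°), δ = 2583.9/3440.065 = 0.751120 rad, θ = 88° → φ = 5.78°, λ = 60.93°.

latitude 5.78°, longitude 60.93°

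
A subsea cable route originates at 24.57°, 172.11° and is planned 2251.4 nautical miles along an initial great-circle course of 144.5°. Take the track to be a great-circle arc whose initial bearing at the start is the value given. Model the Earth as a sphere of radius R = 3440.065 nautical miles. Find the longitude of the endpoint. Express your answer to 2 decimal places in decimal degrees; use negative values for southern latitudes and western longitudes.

The arc subtends δ = 2251.4/3440.065 = 0.654464 rad at the centre.
Start latitude φ₁ = 0.428827 rad; initial bearing θ = 2.522001 rad.
Applying the spherical law of cosines for sides, sin φ₂ = sin φ₁ cos δ + cos φ₁ sin δ cos θ = -0.120819, so φ₂ = -6.94°.
Δλ = atan2( sin θ sin δ cos φ₁ , cos δ − sin φ₁ sin φ₂ ) = atan2(0.321486, 0.843611) = 0.364094 rad = 20.86°.
λ₂ = 172.11° + 20.86° = 192.97°, normalized to (−180°, 180°] → -167.03°.

longitude -167.03°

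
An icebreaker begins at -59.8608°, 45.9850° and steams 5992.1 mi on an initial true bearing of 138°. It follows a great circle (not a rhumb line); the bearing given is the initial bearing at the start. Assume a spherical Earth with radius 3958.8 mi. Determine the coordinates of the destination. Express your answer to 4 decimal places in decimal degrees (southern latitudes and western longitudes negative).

The arc subtends δ = 5992.1/3958.8 = 1.513615 rad at the centre.
Converting: φ₁ = -1.044768 rad, θ = 2.408554 rad.
sin φ₂ = sin φ₁ cos δ + cos φ₁ sin δ cos θ = (-0.864808)(0.057150) + (0.502103)(0.998366)(-0.743145) = -0.421949
φ₂ = asin(-0.421949) = -0.435594 rad = -24.9577°.
For the longitude increment, Δλ = atan2( sin θ sin δ cos φ₁, cos δ − sin φ₁ sin φ₂ ) = atan2(0.335423, -0.307755) = 132.5368°.
λ₂ = λ₁ + Δλ = 178.5218°.

latitude -24.9577°, longitude 178.5218°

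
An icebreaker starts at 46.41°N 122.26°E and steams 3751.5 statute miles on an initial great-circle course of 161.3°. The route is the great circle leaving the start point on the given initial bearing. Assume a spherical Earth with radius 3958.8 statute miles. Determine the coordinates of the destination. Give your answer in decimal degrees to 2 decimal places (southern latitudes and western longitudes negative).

δ = 3751.5/3958.8 = 0.947636 rad (54.2955°).
With φ₁ = 46.41° = 0.810007 rad and θ = 161.3° = 2.815216 rad:
Destination latitude: φ₂ = arcsin( sin φ₁ cos δ + cos φ₁ sin δ cos θ ) = arcsin(-0.107638) = -6.18°.
Then Δλ = atan2(0.179509, 0.661566) = 0.264961 rad, from sin θ sin δ cos φ₁ over cos δ − sin φ₁ sin φ₂.
Hence λ₂ = 122.26° + 15.18° = 137.44°.

latitude -6.18°, longitude 137.44°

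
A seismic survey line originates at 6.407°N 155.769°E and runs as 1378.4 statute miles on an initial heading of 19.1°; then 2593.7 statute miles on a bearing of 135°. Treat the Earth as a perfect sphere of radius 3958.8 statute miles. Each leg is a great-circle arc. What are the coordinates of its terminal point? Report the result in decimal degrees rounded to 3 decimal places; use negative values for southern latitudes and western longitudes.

latitude -3.021°, longitude -171.586°

Apply the spherical direct solution leg by leg, carrying full precision between legs.
Leg 1: from (6.407°, 155.769°), δ = 1378.4/3958.8 = 0.348186 rad, θ = 19.1° → φ = 25.169°, λ = 162.855°.
Leg 2: from (25.169°, 162.855°), δ = 2593.7/3958.8 = 0.655173 rad, θ = 135° → φ = -3.021°, λ = -171.586°.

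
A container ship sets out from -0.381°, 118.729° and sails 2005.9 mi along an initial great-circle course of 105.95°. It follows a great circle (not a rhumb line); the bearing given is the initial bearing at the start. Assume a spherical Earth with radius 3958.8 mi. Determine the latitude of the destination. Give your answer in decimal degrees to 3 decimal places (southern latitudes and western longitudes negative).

latitude -8.000°

Central angle δ = d/R = 0.506694 rad.
Converting: φ₁ = -0.006650 rad, θ = 1.849176 rad.
sin φ₂ = sin φ₁ cos δ + cos φ₁ sin δ cos θ = (-0.006650)(0.874354) + (0.999978)(0.485289)(-0.274798) = -0.139168
φ₂ = asin(-0.139168) = -0.139621 rad = -8.000°.
Δλ = atan2( sin θ sin δ cos φ₁ , cos δ − sin φ₁ sin φ₂ ) = atan2(0.466596, 0.873428) = 0.490641 rad = 28.112°.
λ₂ = 118.729° + 28.112° = 146.841°.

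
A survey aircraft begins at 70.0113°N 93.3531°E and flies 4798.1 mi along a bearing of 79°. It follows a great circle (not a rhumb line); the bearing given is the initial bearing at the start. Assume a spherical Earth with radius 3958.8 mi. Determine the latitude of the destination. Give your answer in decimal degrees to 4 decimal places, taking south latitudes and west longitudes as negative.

Central angle δ = d/R = 1.212009 rad.
Converting: φ₁ = 1.221928 rad, θ = 1.378810 rad.
sin φ₂ = sin φ₁ cos δ + cos φ₁ sin δ cos θ = (0.939760)(0.351139) + (0.341835)(0.936323)(0.190809) = 0.391059
φ₂ = asin(0.391059) = 0.401781 rad = 23.0204°.
For the longitude increment, Δλ = atan2( sin θ sin δ cos φ₁, cos δ − sin φ₁ sin φ₂ ) = atan2(0.314187, -0.016362) = 92.9811°.
λ₂ = 93.3531° + 92.9811° = 186.3342°, normalized to (−180°, 180°] → -173.6658°.

latitude 23.0204°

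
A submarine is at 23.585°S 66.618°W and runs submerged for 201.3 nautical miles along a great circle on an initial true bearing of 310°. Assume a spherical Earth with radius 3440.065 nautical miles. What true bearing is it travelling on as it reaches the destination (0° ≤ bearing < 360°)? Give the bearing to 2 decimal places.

The arc subtends δ = 201.3/3440.065 = 0.058516 rad at the centre.
With φ₁ = -23.585° = -0.411636 rad and θ = 310° = 5.410521 rad:
sin φ₂ = sin φ₁ cos δ + cos φ₁ sin δ cos θ = (-0.400109)(0.998288) + (0.916468)(0.058483)(0.642788) = -0.364972
φ₂ = asin(-0.364972) = -0.373603 rad = -21.406°.
For the longitude increment, Δλ = atan2( sin θ sin δ cos φ₁, cos δ − sin φ₁ sin φ₂ ) = atan2(-0.041058, 0.852260) = -2.758°.
λ₂ = -66.618° + -2.758° = -69.376°.
The forward bearing on arrival equals the back-azimuth from the destination plus 180°.
Back-azimuth from P₂ (-21.41°, -69.38°) to P₁ (-23.59°, -66.62°), with Δλ' = λ₁ − λ₂ = 2.76°: atan2( sin Δλ' cos φ₁ , cos φ₂ sin φ₁ − sin φ₂ cos φ₁ cos Δλ' ) = 131.06°.
Final bearing = (131.06° + 180°) mod 360° = 311.06°.

final bearing 311.06°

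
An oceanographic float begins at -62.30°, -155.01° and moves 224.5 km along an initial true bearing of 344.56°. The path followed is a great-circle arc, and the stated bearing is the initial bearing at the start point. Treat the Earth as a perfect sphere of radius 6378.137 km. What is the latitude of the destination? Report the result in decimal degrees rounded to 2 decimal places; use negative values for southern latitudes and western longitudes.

Angular distance δ = d/R = 224.5 / 6378.137 = 0.035198 rad.
Start latitude φ₁ = -1.087340 rad; initial bearing θ = 6.013706 rad.
Applying the spherical law of cosines for sides, sin φ₂ = sin φ₁ cos δ + cos φ₁ sin δ cos θ = -0.869077, so φ₂ = -60.35°.
Then Δλ = atan2(-0.004355, 0.229905) = -0.018941 rad, from sin θ sin δ cos φ₁ over cos δ − sin φ₁ sin φ₂.
λ₂ = λ₁ + Δλ = -156.10°.

latitude -60.35°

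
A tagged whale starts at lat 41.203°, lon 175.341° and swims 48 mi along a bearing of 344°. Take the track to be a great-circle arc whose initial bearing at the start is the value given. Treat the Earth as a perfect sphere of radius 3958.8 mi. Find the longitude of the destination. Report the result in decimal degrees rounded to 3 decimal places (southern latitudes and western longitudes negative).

longitude 175.084°

The arc subtends δ = 48/3958.8 = 0.012125 rad at the centre.
Start latitude φ₁ = 0.719128 rad; initial bearing θ = 6.003933 rad.
sin φ₂ = sin φ₁ cos δ + cos φ₁ sin δ cos θ = (0.658729)(0.999926) + (0.752380)(0.012125)(0.961262) = 0.667449
φ₂ = asin(0.667449) = 0.730778 rad = 41.871°.
Then Δλ = atan2(-0.002514, 0.560258) = -0.004488 rad, from sin θ sin δ cos φ₁ over cos δ − sin φ₁ sin φ₂.
Hence λ₂ = 175.341° + -0.257° = 175.084°.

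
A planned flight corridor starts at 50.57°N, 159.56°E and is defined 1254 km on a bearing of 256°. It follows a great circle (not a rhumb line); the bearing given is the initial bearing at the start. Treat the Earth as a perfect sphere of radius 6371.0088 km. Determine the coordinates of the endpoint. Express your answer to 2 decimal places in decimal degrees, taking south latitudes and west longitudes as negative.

The arc subtends δ = 1254/6371.0088 = 0.196829 rad at the centre.
Start latitude φ₁ = 0.882613 rad; initial bearing θ = 4.468043 rad.
Applying the spherical law of cosines for sides, sin φ₂ = sin φ₁ cos δ + cos φ₁ sin δ cos θ = 0.727439, so φ₂ = 46.67°.
Δλ = atan2( sin θ sin δ cos φ₁ , cos δ − sin φ₁ sin φ₂ ) = atan2(-0.120518, 0.418817) = -0.280188 rad = -16.05°.
λ₂ = λ₁ + Δλ = 143.51°.

latitude 46.67°, longitude 143.51°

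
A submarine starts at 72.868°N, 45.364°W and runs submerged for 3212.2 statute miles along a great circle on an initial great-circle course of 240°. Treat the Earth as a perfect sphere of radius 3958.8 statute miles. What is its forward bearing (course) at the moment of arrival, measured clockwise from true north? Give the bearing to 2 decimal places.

δ = 3212.2/3958.8 = 0.811407 rad (46.4902°).
Start latitude φ₁ = 1.271787 rad; initial bearing θ = 4.188790 rad.
Applying the spherical law of cosines for sides, sin φ₂ = sin φ₁ cos δ + cos φ₁ sin δ cos θ = 0.551109, so φ₂ = 33.443°.
Then Δλ = atan2(-0.185019, 0.161823) = -0.852177 rad, from sin θ sin δ cos φ₁ over cos δ − sin φ₁ sin φ₂.
Hence λ₂ = -45.364° + -48.826° = -94.190°.
The forward bearing on arrival equals the back-azimuth from the destination plus 180°.
Back-azimuth from P₂ (33.44°, -94.19°) to P₁ (72.87°, -45.36°), with Δλ' = λ₁ − λ₂ = 48.83°: atan2( sin Δλ' cos φ₁ , cos φ₂ sin φ₁ − sin φ₂ cos φ₁ cos Δλ' ) = 17.80°.
Final bearing = (17.80° + 180°) mod 360° = 197.80°.

final bearing 197.80°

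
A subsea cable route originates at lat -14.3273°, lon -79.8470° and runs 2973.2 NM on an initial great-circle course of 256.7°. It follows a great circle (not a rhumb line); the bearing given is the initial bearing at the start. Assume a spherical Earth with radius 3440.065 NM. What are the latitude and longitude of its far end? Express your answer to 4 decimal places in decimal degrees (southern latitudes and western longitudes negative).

latitude -19.2802°, longitude -131.4950°

The arc subtends δ = 2973.2/3440.065 = 0.864286 rad at the centre.
Converting: φ₁ = -0.250059 rad, θ = 4.480260 rad.
Destination latitude: φ₂ = arcsin( sin φ₁ cos δ + cos φ₁ sin δ cos θ ) = arcsin(-0.330188) = -19.2802°.
Then Δλ = atan2(-0.717208, 0.567475) = -0.901427 rad, from sin θ sin δ cos φ₁ over cos δ − sin φ₁ sin φ₂.
λ₂ = -79.8470° + -51.6480° = -131.4950°.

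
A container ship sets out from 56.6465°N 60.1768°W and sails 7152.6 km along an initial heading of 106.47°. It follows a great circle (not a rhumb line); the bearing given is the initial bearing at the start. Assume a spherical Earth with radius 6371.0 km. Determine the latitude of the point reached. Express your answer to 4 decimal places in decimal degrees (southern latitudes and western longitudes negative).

Angular distance δ = d/R = 7152.6 / 6371 = 1.122681 rad.
Converting: φ₁ = 0.988668 rad, θ = 1.858252 rad.
Applying the spherical law of cosines for sides, sin φ₂ = sin φ₁ cos δ + cos φ₁ sin δ cos θ = 0.221420, so φ₂ = 12.7925°.
Then Δλ = atan2(0.475186, 0.248317) = 1.089258 rad, from sin θ sin δ cos φ₁ over cos δ − sin φ₁ sin φ₂.
λ₂ = -60.1768° + 62.4099° = 2.2331°.

latitude 12.7925°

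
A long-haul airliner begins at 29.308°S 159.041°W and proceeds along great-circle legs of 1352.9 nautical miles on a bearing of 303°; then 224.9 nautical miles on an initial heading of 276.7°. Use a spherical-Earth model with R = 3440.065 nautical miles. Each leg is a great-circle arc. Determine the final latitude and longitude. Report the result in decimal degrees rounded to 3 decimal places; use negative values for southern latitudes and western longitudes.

Apply the spherical direct solution leg by leg, carrying full precision between legs.
Leg 1: from (-29.308°, -159.041°), δ = 1352.9/3440.065 = 0.393277 rad, θ = 303° → φ = -15.672°, λ = -178.541°.
Leg 2: from (-15.672°, -178.541°), δ = 224.9/3440.065 = 0.065377 rad, θ = 276.7° → φ = -15.202°, λ = 177.604°.

latitude -15.202°, longitude 177.604°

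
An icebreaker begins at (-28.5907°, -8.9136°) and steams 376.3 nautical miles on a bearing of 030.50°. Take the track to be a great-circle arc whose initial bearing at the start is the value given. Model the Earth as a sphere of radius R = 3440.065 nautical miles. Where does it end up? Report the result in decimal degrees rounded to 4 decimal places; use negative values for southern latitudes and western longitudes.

latitude -23.1473°, longitude -5.4589°

Central angle δ = d/R = 0.109387 rad.
Start latitude φ₁ = -0.499002 rad; initial bearing θ = 0.532325 rad.
sin φ₂ = sin φ₁ cos δ + cos φ₁ sin δ cos θ = (-0.478549)(0.994023) + (0.878061)(0.109169)(0.861629) = -0.393096
φ₂ = asin(-0.393096) = -0.403996 rad = -23.1473°.
For the longitude increment, Δλ = atan2( sin θ sin δ cos φ₁, cos δ − sin φ₁ sin φ₂ ) = atan2(0.048651, 0.805908) = 3.4547°.
λ₂ = λ₁ + Δλ = -5.4589°.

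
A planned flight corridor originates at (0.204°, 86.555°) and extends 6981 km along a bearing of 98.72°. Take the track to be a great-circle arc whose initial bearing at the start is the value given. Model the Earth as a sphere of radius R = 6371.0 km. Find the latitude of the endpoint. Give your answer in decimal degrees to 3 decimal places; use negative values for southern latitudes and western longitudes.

latitude -7.654°

Central angle δ = d/R = 1.095746 rad.
Converting: φ₁ = 0.003560 rad, θ = 1.722989 rad.
Applying the spherical law of cosines for sides, sin φ₂ = sin φ₁ cos δ + cos φ₁ sin δ cos θ = -0.133189, so φ₂ = -7.654°.
For the longitude increment, Δλ = atan2( sin θ sin δ cos φ₁, cos δ − sin φ₁ sin φ₂ ) = atan2(0.878985, 0.457857) = 62.485°.
Hence λ₂ = 86.555° + 62.485° = 149.040°.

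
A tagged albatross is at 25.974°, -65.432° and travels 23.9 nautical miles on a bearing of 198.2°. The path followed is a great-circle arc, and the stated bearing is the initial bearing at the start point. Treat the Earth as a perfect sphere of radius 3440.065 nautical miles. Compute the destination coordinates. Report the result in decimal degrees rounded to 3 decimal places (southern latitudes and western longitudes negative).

latitude 25.596°, longitude -65.570°

The arc subtends δ = 23.9/3440.065 = 0.006948 rad at the centre.
With φ₁ = 25.974° = 0.453332 rad and θ = 198.2° = 3.459243 rad:
Destination latitude: φ₂ = arcsin( sin φ₁ cos δ + cos φ₁ sin δ cos θ ) = arcsin(0.432019) = 25.596°.
Δλ = atan2( sin θ sin δ cos φ₁ , cos δ − sin φ₁ sin φ₂ ) = atan2(-0.001951, 0.810767) = -0.002406 rad = -0.138°.
λ₂ = -65.432° + -0.138° = -65.570°.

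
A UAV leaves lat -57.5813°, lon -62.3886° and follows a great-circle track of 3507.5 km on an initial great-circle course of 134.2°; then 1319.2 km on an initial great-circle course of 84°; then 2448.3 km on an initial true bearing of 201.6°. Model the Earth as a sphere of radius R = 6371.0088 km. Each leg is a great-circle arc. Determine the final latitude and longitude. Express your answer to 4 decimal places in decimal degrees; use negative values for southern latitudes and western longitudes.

latitude -79.4823°, longitude -16.9241°

Apply the spherical direct solution leg by leg, carrying full precision between legs.
Leg 1: from (-57.5813°, -62.3886°), δ = 3507.5/6371.0088 = 0.550541 rad, θ = 134.2° → φ = -66.1986°, λ = 5.9433°.
Leg 2: from (-66.1986°, 5.9433°), δ = 1319.2/6371.0088 = 0.207063 rad, θ = 84° → φ = -62.4656°, λ = 32.1931°.
Leg 3: from (-62.4656°, 32.1931°), δ = 2448.3/6371.0088 = 0.384288 rad, θ = 201.6° → φ = -79.4823°, λ = -16.9241°.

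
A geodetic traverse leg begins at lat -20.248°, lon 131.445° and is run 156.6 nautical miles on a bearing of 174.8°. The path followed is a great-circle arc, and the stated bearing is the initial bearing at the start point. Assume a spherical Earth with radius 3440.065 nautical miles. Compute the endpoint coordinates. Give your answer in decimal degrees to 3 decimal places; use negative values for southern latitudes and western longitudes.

Central angle δ = d/R = 0.045522 rad.
With φ₁ = -20.248° = -0.353394 rad and θ = 174.8° = 3.050836 rad:
sin φ₂ = sin φ₁ cos δ + cos φ₁ sin δ cos θ = (-0.346084)(0.998964) + (0.938203)(0.045507)(-0.995884) = -0.388245
φ₂ = asin(-0.388245) = -0.398726 rad = -22.845°.
For the longitude increment, Δλ = atan2( sin θ sin δ cos φ₁, cos δ − sin φ₁ sin φ₂ ) = atan2(0.003870, 0.864599) = 0.256°.
Hence λ₂ = 131.445° + 0.256° = 131.701°.

latitude -22.845°, longitude 131.701°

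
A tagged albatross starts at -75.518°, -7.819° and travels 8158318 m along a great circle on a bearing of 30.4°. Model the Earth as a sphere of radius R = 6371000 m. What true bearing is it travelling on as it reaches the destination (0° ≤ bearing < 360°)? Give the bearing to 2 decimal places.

Angular distance δ = d/R = 8158318 / 6371000 = 1.280540 rad.
Converting: φ₁ = -1.318038 rad, θ = 0.530580 rad.
sin φ₂ = sin φ₁ cos δ + cos φ₁ sin δ cos θ = (-0.968226)(0.286198) + (0.250076)(0.958170)(0.862514) = -0.070433
φ₂ = asin(-0.070433) = -0.070492 rad = -4.039°.
Then Δλ = atan2(0.121253, 0.218003) = 0.507591 rad, from sin θ sin δ cos φ₁ over cos δ − sin φ₁ sin φ₂.
λ₂ = λ₁ + Δλ = 21.264°.
The forward bearing on arrival equals the back-azimuth from the destination plus 180°.
Back-azimuth from P₂ (-4.04°, 21.26°) to P₁ (-75.52°, -7.82°), with Δλ' = λ₁ − λ₂ = -29.08°: atan2( sin Δλ' cos φ₁ , cos φ₂ sin φ₁ − sin φ₂ cos φ₁ cos Δλ' ) = 187.29°.
Final bearing = (187.29° + 180°) mod 360° = 7.29°.

final bearing 7.29°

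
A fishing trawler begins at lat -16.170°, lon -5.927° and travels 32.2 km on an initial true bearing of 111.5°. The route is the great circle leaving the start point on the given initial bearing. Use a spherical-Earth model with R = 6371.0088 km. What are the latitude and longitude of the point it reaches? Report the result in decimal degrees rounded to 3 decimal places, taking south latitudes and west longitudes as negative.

latitude -16.276°, longitude -5.646°

Central angle δ = d/R = 0.005054 rad.
With φ₁ = -16.170° = -0.282220 rad and θ = 111.5° = 1.946042 rad:
Destination latitude: φ₂ = arcsin( sin φ₁ cos δ + cos φ₁ sin δ cos θ ) = arcsin(-0.280264) = -16.276°.
For the longitude increment, Δλ = atan2( sin θ sin δ cos φ₁, cos δ − sin φ₁ sin φ₂ ) = atan2(0.004516, 0.921937) = 0.281°.
Hence λ₂ = -5.927° + 0.281° = -5.646°.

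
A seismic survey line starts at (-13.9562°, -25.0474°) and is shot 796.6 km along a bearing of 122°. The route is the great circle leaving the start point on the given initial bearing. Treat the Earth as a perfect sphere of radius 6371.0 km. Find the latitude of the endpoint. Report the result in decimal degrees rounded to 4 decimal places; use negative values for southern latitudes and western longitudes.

Central angle δ = d/R = 0.125035 rad.
Converting: φ₁ = -0.243582 rad, θ = 2.129302 rad.
Destination latitude: φ₂ = arcsin( sin φ₁ cos δ + cos φ₁ sin δ cos θ ) = arcsin(-0.303433) = -17.6639°.
Then Δλ = atan2(0.102638, 0.919011) = 0.111222 rad, from sin θ sin δ cos φ₁ over cos δ − sin φ₁ sin φ₂.
Hence λ₂ = -25.0474° + 6.3726° = -18.6748°.

latitude -17.6639°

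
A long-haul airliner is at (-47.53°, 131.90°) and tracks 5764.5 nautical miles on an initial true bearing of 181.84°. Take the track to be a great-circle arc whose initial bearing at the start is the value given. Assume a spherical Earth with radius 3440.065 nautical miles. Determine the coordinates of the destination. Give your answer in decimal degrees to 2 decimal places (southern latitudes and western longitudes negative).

δ = 5764.5/3440.065 = 1.675695 rad (96.0103°).
Converting: φ₁ = -0.829555 rad, θ = 3.173707 rad.
Applying the spherical law of cosines for sides, sin φ₂ = sin φ₁ cos δ + cos φ₁ sin δ cos θ = -0.593912, so φ₂ = -36.44°.
Δλ = atan2( sin θ sin δ cos φ₁ , cos δ − sin φ₁ sin φ₂ ) = atan2(-0.021561, -0.542794) = -3.101892 rad = -177.73°.
λ₂ = λ₁ + Δλ = -45.83°.

latitude -36.44°, longitude -45.83°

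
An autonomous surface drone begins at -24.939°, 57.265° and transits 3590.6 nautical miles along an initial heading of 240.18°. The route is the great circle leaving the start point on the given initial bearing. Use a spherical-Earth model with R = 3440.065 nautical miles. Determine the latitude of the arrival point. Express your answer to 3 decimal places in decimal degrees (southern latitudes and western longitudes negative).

Central angle δ = d/R = 1.043759 rad.
Start latitude φ₁ = -0.435268 rad; initial bearing θ = 4.191932 rad.
Destination latitude: φ₂ = arcsin( sin φ₁ cos δ + cos φ₁ sin δ cos θ ) = arcsin(-0.601802) = -36.999°.
Δλ = atan2( sin θ sin δ cos φ₁ , cos δ − sin φ₁ sin φ₂ ) = atan2(-0.679942, 0.249223) = -1.219467 rad = -69.870°.
λ₂ = 57.265° + -69.870° = -12.605°.

latitude -36.999°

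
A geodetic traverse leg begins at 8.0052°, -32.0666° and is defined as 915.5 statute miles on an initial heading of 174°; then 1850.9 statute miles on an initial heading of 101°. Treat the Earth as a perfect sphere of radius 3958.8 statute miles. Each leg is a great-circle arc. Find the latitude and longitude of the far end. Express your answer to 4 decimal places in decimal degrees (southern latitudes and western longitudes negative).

Apply the spherical direct solution leg by leg, carrying full precision between legs.
Leg 1: from (8.0052°, -32.0666°), δ = 915.5/3958.8 = 0.231257 rad, θ = 174° → φ = -5.1733°, λ = -30.6882°.
Leg 2: from (-5.1733°, -30.6882°), δ = 1850.9/3958.8 = 0.467541 rad, θ = 101° → φ = -9.5633°, λ = -4.0313°.

latitude -9.5633°, longitude -4.0313°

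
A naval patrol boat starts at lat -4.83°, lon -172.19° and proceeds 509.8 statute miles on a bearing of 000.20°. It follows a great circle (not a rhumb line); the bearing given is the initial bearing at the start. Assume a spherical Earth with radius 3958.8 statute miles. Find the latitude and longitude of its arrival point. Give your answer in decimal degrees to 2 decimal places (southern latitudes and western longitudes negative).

latitude 2.55°, longitude -172.16°

The arc subtends δ = 509.8/3958.8 = 0.128776 rad at the centre.
Start latitude φ₁ = -0.084299 rad; initial bearing θ = 0.003491 rad.
sin φ₂ = sin φ₁ cos δ + cos φ₁ sin δ cos θ = (-0.084200)(0.991720) + (0.996449)(0.128421)(0.999994) = 0.044462
φ₂ = asin(0.044462) = 0.044476 rad = 2.55°.
Δλ = atan2( sin θ sin δ cos φ₁ , cos δ − sin φ₁ sin φ₂ ) = atan2(0.000447, 0.995463) = 0.000449 rad = 0.03°.
λ₂ = λ₁ + Δλ = -172.16°.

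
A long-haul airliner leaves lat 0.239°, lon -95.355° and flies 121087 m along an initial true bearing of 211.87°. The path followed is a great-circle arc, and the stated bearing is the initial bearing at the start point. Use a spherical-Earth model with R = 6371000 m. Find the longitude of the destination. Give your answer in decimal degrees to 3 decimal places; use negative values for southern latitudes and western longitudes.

longitude -95.930°

Central angle δ = d/R = 0.019006 rad.
Converting: φ₁ = 0.004171 rad, θ = 3.697829 rad.
Destination latitude: φ₂ = arcsin( sin φ₁ cos δ + cos φ₁ sin δ cos θ ) = arcsin(-0.011969) = -0.686°.
Δλ = atan2( sin θ sin δ cos φ₁ , cos δ − sin φ₁ sin φ₂ ) = atan2(-0.010034, 0.999869) = -0.010035 rad = -0.575°.
λ₂ = λ₁ + Δλ = -95.930°.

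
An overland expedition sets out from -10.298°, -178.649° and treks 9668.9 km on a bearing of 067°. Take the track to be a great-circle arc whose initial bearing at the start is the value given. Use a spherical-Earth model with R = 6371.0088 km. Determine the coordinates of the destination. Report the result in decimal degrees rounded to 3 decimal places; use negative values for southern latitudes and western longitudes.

Central angle δ = d/R = 1.517640 rad.
Converting: φ₁ = -0.179734 rad, θ = 1.169371 rad.
sin φ₂ = sin φ₁ cos δ + cos φ₁ sin δ cos θ = (-0.178768)(0.053131) + (0.983891)(0.998588)(0.390731) = 0.374396
φ₂ = asin(0.374396) = 0.383745 rad = 21.987°.
Δλ = atan2( sin θ sin δ cos φ₁ , cos δ − sin φ₁ sin φ₂ ) = atan2(0.904397, 0.120061) = 1.438816 rad = 82.438°.
Hence λ₂ = -178.649° + 82.438° = -96.211°.

latitude 21.987°, longitude -96.211°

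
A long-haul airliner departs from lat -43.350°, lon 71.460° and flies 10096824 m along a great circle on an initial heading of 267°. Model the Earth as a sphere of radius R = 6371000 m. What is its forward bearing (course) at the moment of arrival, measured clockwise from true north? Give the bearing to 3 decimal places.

The arc subtends δ = 10096824/6371000 = 1.584810 rad at the centre.
Start latitude φ₁ = -0.756600 rad; initial bearing θ = 4.660029 rad.
Destination latitude: φ₂ = arcsin( sin φ₁ cos δ + cos φ₁ sin δ cos θ ) = arcsin(-0.028434) = -1.629°.
For the longitude increment, Δλ = atan2( sin θ sin δ cos φ₁, cos δ − sin φ₁ sin φ₂ ) = atan2(-0.726106, -0.033532) = -92.644°.
λ₂ = λ₁ + Δλ = -21.184°.
The forward bearing on arrival equals the back-azimuth from the destination plus 180°.
Back-azimuth from P₂ (-1.629°, -21.184°) to P₁ (-43.350°, 71.460°), with Δλ' = λ₁ − λ₂ = 92.644°: atan2( sin Δλ' cos φ₁ , cos φ₂ sin φ₁ − sin φ₂ cos φ₁ cos Δλ' ) = 133.409°.
Final bearing = (133.409° + 180°) mod 360° = 313.409°.

final bearing 313.409°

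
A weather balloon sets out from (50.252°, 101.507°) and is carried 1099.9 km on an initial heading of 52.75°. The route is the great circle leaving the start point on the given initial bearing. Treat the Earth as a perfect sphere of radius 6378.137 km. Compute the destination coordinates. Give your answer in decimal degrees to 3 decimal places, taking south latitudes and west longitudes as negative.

Angular distance δ = d/R = 1099.9 / 6378.137 = 0.172448 rad.
Converting: φ₁ = 0.877063 rad, θ = 0.920661 rad.
sin φ₂ = sin φ₁ cos δ + cos φ₁ sin δ cos θ = (0.768864)(0.985168) + (0.639412)(0.171595)(0.605294) = 0.823873
φ₂ = asin(0.823873) = 0.968211 rad = 55.474°.
Then Δλ = atan2(0.087337, 0.351721) = 0.243391 rad, from sin θ sin δ cos φ₁ over cos δ − sin φ₁ sin φ₂.
λ₂ = λ₁ + Δλ = 115.452°.

latitude 55.474°, longitude 115.452°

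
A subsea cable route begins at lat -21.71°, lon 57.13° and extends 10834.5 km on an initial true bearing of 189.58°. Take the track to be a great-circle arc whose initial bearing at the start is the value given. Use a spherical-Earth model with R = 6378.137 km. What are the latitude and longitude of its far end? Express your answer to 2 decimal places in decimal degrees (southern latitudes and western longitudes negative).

latitude -59.48°, longitude -103.90°

The arc subtends δ = 10834.5/6378.137 = 1.698694 rad at the centre.
Start latitude φ₁ = -0.378911 rad; initial bearing θ = 3.308795 rad.
Applying the spherical law of cosines for sides, sin φ₂ = sin φ₁ cos δ + cos φ₁ sin δ cos θ = -0.861447, so φ₂ = -59.48°.
Then Δλ = atan2(-0.153357, -0.446206) = -2.810550 rad, from sin θ sin δ cos φ₁ over cos δ − sin φ₁ sin φ₂.
Hence λ₂ = 57.13° + -161.03° = -103.90°.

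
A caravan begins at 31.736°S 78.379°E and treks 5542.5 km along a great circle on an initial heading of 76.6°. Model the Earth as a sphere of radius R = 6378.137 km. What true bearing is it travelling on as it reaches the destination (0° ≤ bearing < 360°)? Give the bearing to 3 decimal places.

Central angle δ = d/R = 0.868984 rad.
With φ₁ = -31.736° = -0.553898 rad and θ = 76.6° = 1.336922 rad:
Destination latitude: φ₂ = arcsin( sin φ₁ cos δ + cos φ₁ sin δ cos θ ) = arcsin(-0.189073) = -10.899°.
Δλ = atan2( sin θ sin δ cos φ₁ , cos δ − sin φ₁ sin φ₂ ) = atan2(0.631808, 0.546149) = 0.857989 rad = 49.159°.
λ₂ = λ₁ + Δλ = 127.538°.
The forward bearing on arrival equals the back-azimuth from the destination plus 180°.
Back-azimuth from P₂ (-10.899°, 127.538°) to P₁ (-31.736°, 78.379°), with Δλ' = λ₁ − λ₂ = -49.159°: atan2( sin Δλ' cos φ₁ , cos φ₂ sin φ₁ − sin φ₂ cos φ₁ cos Δλ' ) = 237.408°.
Final bearing = (237.408° + 180°) mod 360° = 57.408°.

final bearing 57.408°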